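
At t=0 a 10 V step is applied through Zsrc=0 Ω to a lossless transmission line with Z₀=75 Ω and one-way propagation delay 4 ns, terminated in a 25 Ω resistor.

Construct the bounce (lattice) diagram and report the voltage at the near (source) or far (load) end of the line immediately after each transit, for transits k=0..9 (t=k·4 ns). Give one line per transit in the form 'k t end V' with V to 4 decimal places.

0 0 source 10.0000
1 4 load 5.0000
2 8 source 10.0000
3 12 load 7.5000
4 16 source 10.0000
5 20 load 8.7500
6 24 source 10.0000
7 28 load 9.3750
8 32 source 10.0000
9 36 load 9.6875

Γ_L=-0.500000, Γ_S=-1.000000; launch V₁=10·75/75=10.000000
k=0 src: V=10.0000
k=1 load: inc=10.000000, refl=10.000000·-0.500000=-5.0000; V=0.000000+10.000000+-5.000000=5.0000
k=2 src: inc=-5.000000, refl=-5.000000·-1.000000=5.0000; V=10.000000+-5.000000+5.000000=10.0000
k=3 load: inc=5.000000, refl=5.000000·-0.500000=-2.5000; V=5.000000+5.000000+-2.500000=7.5000
k=4 src: inc=-2.500000, refl=-2.500000·-1.000000=2.5000; V=10.000000+-2.500000+2.500000=10.0000
k=5 load: inc=2.500000, refl=2.500000·-0.500000=-1.2500; V=7.500000+2.500000+-1.250000=8.7500
k=6 src: inc=-1.250000, refl=-1.250000·-1.000000=1.2500; V=10.000000+-1.250000+1.250000=10.0000
k=7 load: inc=1.250000, refl=1.250000·-0.500000=-0.6250; V=8.750000+1.250000+-0.625000=9.3750
k=8 src: inc=-0.625000, refl=-0.625000·-1.000000=0.6250; V=10.000000+-0.625000+0.625000=10.0000
k=9 load: inc=0.625000, refl=0.625000·-0.500000=-0.3125; V=9.375000+0.625000+-0.312500=9.6875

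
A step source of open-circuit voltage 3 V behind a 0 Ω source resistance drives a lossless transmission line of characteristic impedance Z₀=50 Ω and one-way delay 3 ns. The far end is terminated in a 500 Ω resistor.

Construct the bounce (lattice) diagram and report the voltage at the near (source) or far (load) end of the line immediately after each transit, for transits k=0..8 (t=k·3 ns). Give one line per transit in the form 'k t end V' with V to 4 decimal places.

0 0 source 3.0000
1 3 load 5.4545
2 6 source 3.0000
3 9 load 0.9917
4 12 source 3.0000
5 15 load 4.6431
6 18 source 3.0000
7 21 load 1.6556
8 24 source 3.0000

Γ_L=0.818182, Γ_S=-1.000000; launch V₁=3·50/50=3.000000
k=0 src: V=3.0000
k=1 load: inc=3.000000, refl=3.000000·0.818182=2.4545; V=0.000000+3.000000+2.454545=5.4545
k=2 src: inc=2.454545, refl=2.454545·-1.000000=-2.4545; V=3.000000+2.454545+-2.454545=3.0000
k=3 load: inc=-2.454545, refl=-2.454545·0.818182=-2.0083; V=5.454545+-2.454545+-2.008264=0.9917
k=4 src: inc=-2.008264, refl=-2.008264·-1.000000=2.0083; V=3.000000+-2.008264+2.008264=3.0000
k=5 load: inc=2.008264, refl=2.008264·0.818182=1.6431; V=0.991736+2.008264+1.643125=4.6431
k=6 src: inc=1.643125, refl=1.643125·-1.000000=-1.6431; V=3.000000+1.643125+-1.643125=3.0000
k=7 load: inc=-1.643125, refl=-1.643125·0.818182=-1.3444; V=4.643125+-1.643125+-1.344375=1.6556
k=8 src: inc=-1.344375, refl=-1.344375·-1.000000=1.3444; V=3.000000+-1.344375+1.344375=3.0000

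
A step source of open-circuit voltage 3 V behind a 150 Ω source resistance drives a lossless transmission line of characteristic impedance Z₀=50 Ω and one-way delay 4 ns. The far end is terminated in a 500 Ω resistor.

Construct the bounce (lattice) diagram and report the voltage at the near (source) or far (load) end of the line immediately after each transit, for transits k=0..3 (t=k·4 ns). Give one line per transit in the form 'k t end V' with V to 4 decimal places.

0 0 source 0.7500
1 4 load 1.3636
2 8 source 1.6705
3 12 load 1.9215

Γ_L=0.818182, Γ_S=0.500000; launch V₁=3·50/200=0.750000
k=0 src: V=0.7500
k=1 load: inc=0.750000, refl=0.750000·0.818182=0.6136; V=0.000000+0.750000+0.613636=1.3636
k=2 src: inc=0.613636, refl=0.613636·0.500000=0.3068; V=0.750000+0.613636+0.306818=1.6705
k=3 load: inc=0.306818, refl=0.306818·0.818182=0.2510; V=1.363636+0.306818+0.251033=1.9215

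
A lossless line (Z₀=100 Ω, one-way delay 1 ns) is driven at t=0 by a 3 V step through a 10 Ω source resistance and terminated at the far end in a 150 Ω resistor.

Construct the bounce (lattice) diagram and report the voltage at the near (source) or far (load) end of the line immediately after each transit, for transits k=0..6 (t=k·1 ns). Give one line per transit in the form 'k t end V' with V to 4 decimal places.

0 0 source 2.7273
1 1 load 3.2727
2 2 source 2.8264
3 3 load 2.7372
4 4 source 2.8102
5 5 load 2.8248
6 6 source 2.8129

Γ_L=0.200000, Γ_S=-0.818182; launch V₁=3·100/110=2.727273
k=0 src: V=2.7273
k=1 load: inc=2.727273, refl=2.727273·0.200000=0.5455; V=0.000000+2.727273+0.545455=3.2727
k=2 src: inc=0.545455, refl=0.545455·-0.818182=-0.4463; V=2.727273+0.545455+-0.446281=2.8264
k=3 load: inc=-0.446281, refl=-0.446281·0.200000=-0.0893; V=3.272727+-0.446281+-0.089256=2.7372
k=4 src: inc=-0.089256, refl=-0.089256·-0.818182=0.0730; V=2.826446+-0.089256+0.073028=2.8102
k=5 load: inc=0.073028, refl=0.073028·0.200000=0.0146; V=2.737190+0.073028+0.014606=2.8248
k=6 src: inc=0.014606, refl=0.014606·-0.818182=-0.0120; V=2.810218+0.014606+-0.011950=2.8129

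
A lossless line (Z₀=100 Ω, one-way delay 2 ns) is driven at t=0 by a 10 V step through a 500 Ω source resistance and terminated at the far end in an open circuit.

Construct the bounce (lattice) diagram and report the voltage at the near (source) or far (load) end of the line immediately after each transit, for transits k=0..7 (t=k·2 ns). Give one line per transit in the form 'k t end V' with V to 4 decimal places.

Γ_L=1.000000, Γ_S=0.666667; launch V₁=10·100/600=1.666667
k=0 src: V=1.6667
k=1 load: inc=1.666667, refl=1.666667·1.000000=1.6667; V=0.000000+1.666667+1.666667=3.3333
k=2 src: inc=1.666667, refl=1.666667·0.666667=1.1111; V=1.666667+1.666667+1.111111=4.4444
k=3 load: inc=1.111111, refl=1.111111·1.000000=1.1111; V=3.333333+1.111111+1.111111=5.5556
k=4 src: inc=1.111111, refl=1.111111·0.666667=0.7407; V=4.444444+1.111111+0.740741=6.2963
k=5 load: inc=0.740741, refl=0.740741·1.000000=0.7407; V=5.555556+0.740741+0.740741=7.0370
k=6 src: inc=0.740741, refl=0.740741·0.666667=0.4938; V=6.296296+0.740741+0.493827=7.5309
k=7 load: inc=0.493827, refl=0.493827·1.000000=0.4938; V=7.037037+0.493827+0.493827=8.0247

0 0 source 1.6667
1 2 load 3.3333
2 4 source 4.4444
3 6 load 5.5556
4 8 source 6.2963
5 10 load 7.0370
6 12 source 7.5309
7 14 load 8.0247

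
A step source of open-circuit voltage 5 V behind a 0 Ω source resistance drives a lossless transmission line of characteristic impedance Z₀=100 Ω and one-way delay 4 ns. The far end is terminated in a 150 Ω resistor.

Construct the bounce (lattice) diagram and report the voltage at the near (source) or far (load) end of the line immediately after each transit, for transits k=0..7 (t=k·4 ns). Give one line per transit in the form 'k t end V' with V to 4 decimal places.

0 0 source 5.0000
1 4 load 6.0000
2 8 source 5.0000
3 12 load 4.8000
4 16 source 5.0000
5 20 load 5.0400
6 24 source 5.0000
7 28 load 4.9920

Γ_L=0.200000, Γ_S=-1.000000; launch V₁=5·100/100=5.000000
k=0 src: V=5.0000
k=1 load: inc=5.000000, refl=5.000000·0.200000=1.0000; V=0.000000+5.000000+1.000000=6.0000
k=2 src: inc=1.000000, refl=1.000000·-1.000000=-1.0000; V=5.000000+1.000000+-1.000000=5.0000
k=3 load: inc=-1.000000, refl=-1.000000·0.200000=-0.2000; V=6.000000+-1.000000+-0.200000=4.8000
k=4 src: inc=-0.200000, refl=-0.200000·-1.000000=0.2000; V=5.000000+-0.200000+0.200000=5.0000
k=5 load: inc=0.200000, refl=0.200000·0.200000=0.0400; V=4.800000+0.200000+0.040000=5.0400
k=6 src: inc=0.040000, refl=0.040000·-1.000000=-0.0400; V=5.000000+0.040000+-0.040000=5.0000
k=7 load: inc=-0.040000, refl=-0.040000·0.200000=-0.0080; V=5.040000+-0.040000+-0.008000=4.9920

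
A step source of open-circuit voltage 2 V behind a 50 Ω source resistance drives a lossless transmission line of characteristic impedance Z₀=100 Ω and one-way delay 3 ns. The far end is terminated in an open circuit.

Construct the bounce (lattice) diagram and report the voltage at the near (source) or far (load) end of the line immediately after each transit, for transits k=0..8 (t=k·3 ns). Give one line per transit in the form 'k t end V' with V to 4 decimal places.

Γ_L=1.000000, Γ_S=-0.333333; launch V₁=2·100/150=1.333333
k=0 src: V=1.3333
k=1 load: inc=1.333333, refl=1.333333·1.000000=1.3333; V=0.000000+1.333333+1.333333=2.6667
k=2 src: inc=1.333333, refl=1.333333·-0.333333=-0.4444; V=1.333333+1.333333+-0.444444=2.2222
k=3 load: inc=-0.444444, refl=-0.444444·1.000000=-0.4444; V=2.666667+-0.444444+-0.444444=1.7778
k=4 src: inc=-0.444444, refl=-0.444444·-0.333333=0.1481; V=2.222222+-0.444444+0.148148=1.9259
k=5 load: inc=0.148148, refl=0.148148·1.000000=0.1481; V=1.777778+0.148148+0.148148=2.0741
k=6 src: inc=0.148148, refl=0.148148·-0.333333=-0.0494; V=1.925926+0.148148+-0.049383=2.0247
k=7 load: inc=-0.049383, refl=-0.049383·1.000000=-0.0494; V=2.074074+-0.049383+-0.049383=1.9753
k=8 src: inc=-0.049383, refl=-0.049383·-0.333333=0.0165; V=2.024691+-0.049383+0.016461=1.9918

0 0 source 1.3333
1 3 load 2.6667
2 6 source 2.2222
3 9 load 1.7778
4 12 source 1.9259
5 15 load 2.0741
6 18 source 2.0247
7 21 load 1.9753
8 24 source 1.9918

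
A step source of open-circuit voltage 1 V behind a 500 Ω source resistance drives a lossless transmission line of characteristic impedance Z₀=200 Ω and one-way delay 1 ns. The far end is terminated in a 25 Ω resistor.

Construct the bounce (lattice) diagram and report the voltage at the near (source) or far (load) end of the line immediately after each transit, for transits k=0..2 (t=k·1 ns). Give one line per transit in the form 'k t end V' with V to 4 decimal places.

Γ_L=-0.777778, Γ_S=0.428571; launch V₁=1·200/700=0.285714
k=0 src: V=0.2857
k=1 load: inc=0.285714, refl=0.285714·-0.777778=-0.2222; V=0.000000+0.285714+-0.222222=0.0635
k=2 src: inc=-0.222222, refl=-0.222222·0.428571=-0.0952; V=0.285714+-0.222222+-0.095238=-0.0317

0 0 source 0.2857
1 1 load 0.0635
2 2 source -0.0317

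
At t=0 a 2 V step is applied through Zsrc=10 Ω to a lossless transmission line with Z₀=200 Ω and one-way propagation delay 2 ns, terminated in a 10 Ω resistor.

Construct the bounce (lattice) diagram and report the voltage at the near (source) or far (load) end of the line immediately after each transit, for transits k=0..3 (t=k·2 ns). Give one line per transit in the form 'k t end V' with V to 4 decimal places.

Γ_L=-0.904762, Γ_S=-0.904762; launch V₁=2·200/210=1.904762
k=0 src: V=1.9048
k=1 load: inc=1.904762, refl=1.904762·-0.904762=-1.7234; V=0.000000+1.904762+-1.723356=0.1814
k=2 src: inc=-1.723356, refl=-1.723356·-0.904762=1.5592; V=1.904762+-1.723356+1.559227=1.7406
k=3 load: inc=1.559227, refl=1.559227·-0.904762=-1.4107; V=0.181406+1.559227+-1.410729=0.3299

0 0 source 1.9048
1 2 load 0.1814
2 4 source 1.7406
3 6 load 0.3299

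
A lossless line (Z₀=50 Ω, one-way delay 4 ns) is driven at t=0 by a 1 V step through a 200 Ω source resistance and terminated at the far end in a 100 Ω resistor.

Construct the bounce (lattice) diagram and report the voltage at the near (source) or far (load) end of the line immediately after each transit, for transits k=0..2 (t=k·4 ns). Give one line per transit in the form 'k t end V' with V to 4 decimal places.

0 0 source 0.2000
1 4 load 0.2667
2 8 source 0.3067

Γ_L=0.333333, Γ_S=0.600000; launch V₁=1·50/250=0.200000
k=0 src: V=0.2000
k=1 load: inc=0.200000, refl=0.200000·0.333333=0.0667; V=0.000000+0.200000+0.066667=0.2667
k=2 src: inc=0.066667, refl=0.066667·0.600000=0.0400; V=0.200000+0.066667+0.040000=0.3067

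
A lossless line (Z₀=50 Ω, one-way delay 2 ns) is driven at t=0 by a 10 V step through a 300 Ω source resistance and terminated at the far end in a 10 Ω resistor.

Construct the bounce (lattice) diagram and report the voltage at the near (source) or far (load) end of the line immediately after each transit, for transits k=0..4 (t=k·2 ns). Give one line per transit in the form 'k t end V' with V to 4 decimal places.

Γ_L=-0.666667, Γ_S=0.714286; launch V₁=10·50/350=1.428571
k=0 src: V=1.4286
k=1 load: inc=1.428571, refl=1.428571·-0.666667=-0.9524; V=0.000000+1.428571+-0.952381=0.4762
k=2 src: inc=-0.952381, refl=-0.952381·0.714286=-0.6803; V=1.428571+-0.952381+-0.680272=-0.2041
k=3 load: inc=-0.680272, refl=-0.680272·-0.666667=0.4535; V=0.476190+-0.680272+0.453515=0.2494
k=4 src: inc=0.453515, refl=0.453515·0.714286=0.3239; V=-0.204082+0.453515+0.323939=0.5734

0 0 source 1.4286
1 2 load 0.4762
2 4 source -0.2041
3 6 load 0.2494
4 8 source 0.5734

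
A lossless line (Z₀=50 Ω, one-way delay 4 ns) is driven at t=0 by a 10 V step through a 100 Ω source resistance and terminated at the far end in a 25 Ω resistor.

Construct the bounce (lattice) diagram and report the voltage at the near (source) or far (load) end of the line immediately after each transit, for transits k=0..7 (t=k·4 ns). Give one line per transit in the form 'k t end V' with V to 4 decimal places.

0 0 source 3.3333
1 4 load 2.2222
2 8 source 1.8519
3 12 load 1.9753
4 16 source 2.0165
5 20 load 2.0027
6 24 source 1.9982
7 28 load 1.9997

Γ_L=-0.333333, Γ_S=0.333333; launch V₁=10·50/150=3.333333
k=0 src: V=3.3333
k=1 load: inc=3.333333, refl=3.333333·-0.333333=-1.1111; V=0.000000+3.333333+-1.111111=2.2222
k=2 src: inc=-1.111111, refl=-1.111111·0.333333=-0.3704; V=3.333333+-1.111111+-0.370370=1.8519
k=3 load: inc=-0.370370, refl=-0.370370·-0.333333=0.1235; V=2.222222+-0.370370+0.123457=1.9753
k=4 src: inc=0.123457, refl=0.123457·0.333333=0.0412; V=1.851852+0.123457+0.041152=2.0165
k=5 load: inc=0.041152, refl=0.041152·-0.333333=-0.0137; V=1.975309+0.041152+-0.013717=2.0027
k=6 src: inc=-0.013717, refl=-0.013717·0.333333=-0.0046; V=2.016461+-0.013717+-0.004572=1.9982
k=7 load: inc=-0.004572, refl=-0.004572·-0.333333=0.0015; V=2.002743+-0.004572+0.001524=1.9997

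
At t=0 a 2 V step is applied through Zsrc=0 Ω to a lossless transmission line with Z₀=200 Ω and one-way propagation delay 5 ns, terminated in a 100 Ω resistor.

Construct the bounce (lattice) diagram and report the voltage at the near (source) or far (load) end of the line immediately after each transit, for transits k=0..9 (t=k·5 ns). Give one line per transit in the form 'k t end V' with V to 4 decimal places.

0 0 source 2.0000
1 5 load 1.3333
2 10 source 2.0000
3 15 load 1.7778
4 20 source 2.0000
5 25 load 1.9259
6 30 source 2.0000
7 35 load 1.9753
8 40 source 2.0000
9 45 load 1.9918

Γ_L=-0.333333, Γ_S=-1.000000; launch V₁=2·200/200=2.000000
k=0 src: V=2.0000
k=1 load: inc=2.000000, refl=2.000000·-0.333333=-0.6667; V=0.000000+2.000000+-0.666667=1.3333
k=2 src: inc=-0.666667, refl=-0.666667·-1.000000=0.6667; V=2.000000+-0.666667+0.666667=2.0000
k=3 load: inc=0.666667, refl=0.666667·-0.333333=-0.2222; V=1.333333+0.666667+-0.222222=1.7778
k=4 src: inc=-0.222222, refl=-0.222222·-1.000000=0.2222; V=2.000000+-0.222222+0.222222=2.0000
k=5 load: inc=0.222222, refl=0.222222·-0.333333=-0.0741; V=1.777778+0.222222+-0.074074=1.9259
k=6 src: inc=-0.074074, refl=-0.074074·-1.000000=0.0741; V=2.000000+-0.074074+0.074074=2.0000
k=7 load: inc=0.074074, refl=0.074074·-0.333333=-0.0247; V=1.925926+0.074074+-0.024691=1.9753
k=8 src: inc=-0.024691, refl=-0.024691·-1.000000=0.0247; V=2.000000+-0.024691+0.024691=2.0000
k=9 load: inc=0.024691, refl=0.024691·-0.333333=-0.0082; V=1.975309+0.024691+-0.008230=1.9918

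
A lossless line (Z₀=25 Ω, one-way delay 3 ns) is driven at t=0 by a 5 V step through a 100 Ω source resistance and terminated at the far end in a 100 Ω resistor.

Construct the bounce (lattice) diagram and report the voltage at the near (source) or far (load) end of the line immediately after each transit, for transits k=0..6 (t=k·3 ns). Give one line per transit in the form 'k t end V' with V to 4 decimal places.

0 0 source 1.0000
1 3 load 1.6000
2 6 source 1.9600
3 9 load 2.1760
4 12 source 2.3056
5 15 load 2.3834
6 18 source 2.4300

Γ_L=0.600000, Γ_S=0.600000; launch V₁=5·25/125=1.000000
k=0 src: V=1.0000
k=1 load: inc=1.000000, refl=1.000000·0.600000=0.6000; V=0.000000+1.000000+0.600000=1.6000
k=2 src: inc=0.600000, refl=0.600000·0.600000=0.3600; V=1.000000+0.600000+0.360000=1.9600
k=3 load: inc=0.360000, refl=0.360000·0.600000=0.2160; V=1.600000+0.360000+0.216000=2.1760
k=4 src: inc=0.216000, refl=0.216000·0.600000=0.1296; V=1.960000+0.216000+0.129600=2.3056
k=5 load: inc=0.129600, refl=0.129600·0.600000=0.0778; V=2.176000+0.129600+0.077760=2.3834
k=6 src: inc=0.077760, refl=0.077760·0.600000=0.0467; V=2.305600+0.077760+0.046656=2.4300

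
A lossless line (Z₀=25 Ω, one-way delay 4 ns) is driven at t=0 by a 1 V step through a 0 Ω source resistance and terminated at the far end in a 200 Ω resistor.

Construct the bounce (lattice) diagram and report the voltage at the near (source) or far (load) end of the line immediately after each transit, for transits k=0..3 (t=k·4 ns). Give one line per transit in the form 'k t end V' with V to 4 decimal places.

Γ_L=0.777778, Γ_S=-1.000000; launch V₁=1·25/25=1.000000
k=0 src: V=1.0000
k=1 load: inc=1.000000, refl=1.000000·0.777778=0.7778; V=0.000000+1.000000+0.777778=1.7778
k=2 src: inc=0.777778, refl=0.777778·-1.000000=-0.7778; V=1.000000+0.777778+-0.777778=1.0000
k=3 load: inc=-0.777778, refl=-0.777778·0.777778=-0.6049; V=1.777778+-0.777778+-0.604938=0.3951

0 0 source 1.0000
1 4 load 1.7778
2 8 source 1.0000
3 12 load 0.3951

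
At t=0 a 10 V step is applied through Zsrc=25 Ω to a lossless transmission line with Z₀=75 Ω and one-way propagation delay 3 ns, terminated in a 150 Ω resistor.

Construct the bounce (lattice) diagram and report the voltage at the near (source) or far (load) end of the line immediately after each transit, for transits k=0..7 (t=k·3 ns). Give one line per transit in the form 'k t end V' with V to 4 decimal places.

0 0 source 7.5000
1 3 load 10.0000
2 6 source 8.7500
3 9 load 8.3333
4 12 source 8.5417
5 15 load 8.6111
6 18 source 8.5764
7 21 load 8.5648

Γ_L=0.333333, Γ_S=-0.500000; launch V₁=10·75/100=7.500000
k=0 src: V=7.5000
k=1 load: inc=7.500000, refl=7.500000·0.333333=2.5000; V=0.000000+7.500000+2.500000=10.0000
k=2 src: inc=2.500000, refl=2.500000·-0.500000=-1.2500; V=7.500000+2.500000+-1.250000=8.7500
k=3 load: inc=-1.250000, refl=-1.250000·0.333333=-0.4167; V=10.000000+-1.250000+-0.416667=8.3333
k=4 src: inc=-0.416667, refl=-0.416667·-0.500000=0.2083; V=8.750000+-0.416667+0.208333=8.5417
k=5 load: inc=0.208333, refl=0.208333·0.333333=0.0694; V=8.333333+0.208333+0.069444=8.6111
k=6 src: inc=0.069444, refl=0.069444·-0.500000=-0.0347; V=8.541667+0.069444+-0.034722=8.5764
k=7 load: inc=-0.034722, refl=-0.034722·0.333333=-0.0116; V=8.611111+-0.034722+-0.011574=8.5648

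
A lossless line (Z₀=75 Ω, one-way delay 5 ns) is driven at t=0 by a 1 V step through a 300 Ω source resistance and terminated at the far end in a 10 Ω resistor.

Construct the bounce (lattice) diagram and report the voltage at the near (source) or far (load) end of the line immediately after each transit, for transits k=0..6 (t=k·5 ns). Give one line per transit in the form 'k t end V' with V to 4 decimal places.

Γ_L=-0.764706, Γ_S=0.600000; launch V₁=1·75/375=0.200000
k=0 src: V=0.2000
k=1 load: inc=0.200000, refl=0.200000·-0.764706=-0.1529; V=0.000000+0.200000+-0.152941=0.0471
k=2 src: inc=-0.152941, refl=-0.152941·0.600000=-0.0918; V=0.200000+-0.152941+-0.091765=-0.0447
k=3 load: inc=-0.091765, refl=-0.091765·-0.764706=0.0702; V=0.047059+-0.091765+0.070173=0.0255
k=4 src: inc=0.070173, refl=0.070173·0.600000=0.0421; V=-0.044706+0.070173+0.042104=0.0676
k=5 load: inc=0.042104, refl=0.042104·-0.764706=-0.0322; V=0.025467+0.042104+-0.032197=0.0354
k=6 src: inc=-0.032197, refl=-0.032197·0.600000=-0.0193; V=0.067571+-0.032197+-0.019318=0.0161

0 0 source 0.2000
1 5 load 0.0471
2 10 source -0.0447
3 15 load 0.0255
4 20 source 0.0676
5 25 load 0.0354
6 30 source 0.0161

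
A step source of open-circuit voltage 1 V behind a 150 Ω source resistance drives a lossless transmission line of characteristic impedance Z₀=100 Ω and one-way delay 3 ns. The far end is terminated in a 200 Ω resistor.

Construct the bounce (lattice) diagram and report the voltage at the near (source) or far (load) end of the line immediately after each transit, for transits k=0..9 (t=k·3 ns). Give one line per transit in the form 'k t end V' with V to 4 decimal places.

0 0 source 0.4000
1 3 load 0.5333
2 6 source 0.5600
3 9 load 0.5689
4 12 source 0.5707
5 15 load 0.5713
6 18 source 0.5714
7 21 load 0.5714
8 24 source 0.5714
9 27 load 0.5714

Γ_L=0.333333, Γ_S=0.200000; launch V₁=1·100/250=0.400000
k=0 src: V=0.4000
k=1 load: inc=0.400000, refl=0.400000·0.333333=0.1333; V=0.000000+0.400000+0.133333=0.5333
k=2 src: inc=0.133333, refl=0.133333·0.200000=0.0267; V=0.400000+0.133333+0.026667=0.5600
k=3 load: inc=0.026667, refl=0.026667·0.333333=0.0089; V=0.533333+0.026667+0.008889=0.5689
k=4 src: inc=0.008889, refl=0.008889·0.200000=0.0018; V=0.560000+0.008889+0.001778=0.5707
k=5 load: inc=0.001778, refl=0.001778·0.333333=0.0006; V=0.568889+0.001778+0.000593=0.5713
k=6 src: inc=0.000593, refl=0.000593·0.200000=0.0001; V=0.570667+0.000593+0.000119=0.5714
k=7 load: inc=0.000119, refl=0.000119·0.333333=0.0000; V=0.571259+0.000119+0.000040=0.5714
k=8 src: inc=0.000040, refl=0.000040·0.200000=0.0000; V=0.571378+0.000040+0.000008=0.5714
k=9 load: inc=0.000008, refl=0.000008·0.333333=0.0000; V=0.571417+0.000008+0.000003=0.5714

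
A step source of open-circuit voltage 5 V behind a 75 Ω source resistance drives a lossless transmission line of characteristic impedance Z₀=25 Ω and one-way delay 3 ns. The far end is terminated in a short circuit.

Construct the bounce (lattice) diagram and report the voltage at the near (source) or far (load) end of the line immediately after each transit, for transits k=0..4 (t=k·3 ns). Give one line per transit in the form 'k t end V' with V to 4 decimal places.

0 0 source 1.2500
1 3 load 0.0000
2 6 source -0.6250
3 9 load 0.0000
4 12 source 0.3125

Γ_L=-1.000000, Γ_S=0.500000; launch V₁=5·25/100=1.250000
k=0 src: V=1.2500
k=1 load: inc=1.250000, refl=1.250000·-1.000000=-1.2500; V=0.000000+1.250000+-1.250000=0.0000
k=2 src: inc=-1.250000, refl=-1.250000·0.500000=-0.6250; V=1.250000+-1.250000+-0.625000=-0.6250
k=3 load: inc=-0.625000, refl=-0.625000·-1.000000=0.6250; V=0.000000+-0.625000+0.625000=0.0000
k=4 src: inc=0.625000, refl=0.625000·0.500000=0.3125; V=-0.625000+0.625000+0.312500=0.3125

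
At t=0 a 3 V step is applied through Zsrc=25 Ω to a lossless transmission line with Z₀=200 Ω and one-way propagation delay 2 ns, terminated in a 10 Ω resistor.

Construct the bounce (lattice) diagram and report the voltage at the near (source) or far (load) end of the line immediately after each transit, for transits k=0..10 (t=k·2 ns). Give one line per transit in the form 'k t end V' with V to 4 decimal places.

0 0 source 2.6667
1 2 load 0.2540
2 4 source 2.1305
3 6 load 0.4327
4 8 source 1.7532
5 10 load 0.5585
6 12 source 1.4877
7 14 load 0.6470
8 16 source 1.3009
9 18 load 0.7092
10 20 source 1.1694

Γ_L=-0.904762, Γ_S=-0.777778; launch V₁=3·200/225=2.666667
k=0 src: V=2.6667
k=1 load: inc=2.666667, refl=2.666667·-0.904762=-2.4127; V=0.000000+2.666667+-2.412698=0.2540
k=2 src: inc=-2.412698, refl=-2.412698·-0.777778=1.8765; V=2.666667+-2.412698+1.876543=2.1305
k=3 load: inc=1.876543, refl=1.876543·-0.904762=-1.6978; V=0.253968+1.876543+-1.697825=0.4327
k=4 src: inc=-1.697825, refl=-1.697825·-0.777778=1.3205; V=2.130511+-1.697825+1.320530=1.7532
k=5 load: inc=1.320530, refl=1.320530·-0.904762=-1.1948; V=0.432687+1.320530+-1.194766=0.5585
k=6 src: inc=-1.194766, refl=-1.194766·-0.777778=0.9293; V=1.753217+-1.194766+0.929262=1.4877
k=7 load: inc=0.929262, refl=0.929262·-0.904762=-0.8408; V=0.558451+0.929262+-0.840761=0.6470
k=8 src: inc=-0.840761, refl=-0.840761·-0.777778=0.6539; V=1.487714+-0.840761+0.653925=1.3009
k=9 load: inc=0.653925, refl=0.653925·-0.904762=-0.5916; V=0.646953+0.653925+-0.591647=0.7092
k=10 src: inc=-0.591647, refl=-0.591647·-0.777778=0.4602; V=1.300878+-0.591647+0.460170=1.1694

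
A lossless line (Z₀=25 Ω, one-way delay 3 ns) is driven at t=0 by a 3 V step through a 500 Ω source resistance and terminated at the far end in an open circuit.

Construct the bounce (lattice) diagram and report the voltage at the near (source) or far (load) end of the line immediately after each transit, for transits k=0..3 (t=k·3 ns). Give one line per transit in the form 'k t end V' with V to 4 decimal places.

0 0 source 0.1429
1 3 load 0.2857
2 6 source 0.4150
3 9 load 0.5442

Γ_L=1.000000, Γ_S=0.904762; launch V₁=3·25/525=0.142857
k=0 src: V=0.1429
k=1 load: inc=0.142857, refl=0.142857·1.000000=0.1429; V=0.000000+0.142857+0.142857=0.2857
k=2 src: inc=0.142857, refl=0.142857·0.904762=0.1293; V=0.142857+0.142857+0.129252=0.4150
k=3 load: inc=0.129252, refl=0.129252·1.000000=0.1293; V=0.285714+0.129252+0.129252=0.5442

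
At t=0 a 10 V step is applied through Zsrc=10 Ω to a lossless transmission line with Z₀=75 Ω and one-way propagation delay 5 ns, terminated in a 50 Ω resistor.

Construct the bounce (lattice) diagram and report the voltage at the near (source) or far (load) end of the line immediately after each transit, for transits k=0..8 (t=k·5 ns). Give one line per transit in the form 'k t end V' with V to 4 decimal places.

0 0 source 8.8235
1 5 load 7.0588
2 10 source 8.4083
3 15 load 8.1384
4 20 source 8.3448
5 25 load 8.3035
6 30 source 8.3351
7 35 load 8.3288
8 40 source 8.3336

Γ_L=-0.200000, Γ_S=-0.764706; launch V₁=10·75/85=8.823529
k=0 src: V=8.8235
k=1 load: inc=8.823529, refl=8.823529·-0.200000=-1.7647; V=0.000000+8.823529+-1.764706=7.0588
k=2 src: inc=-1.764706, refl=-1.764706·-0.764706=1.3495; V=8.823529+-1.764706+1.349481=8.4083
k=3 load: inc=1.349481, refl=1.349481·-0.200000=-0.2699; V=7.058824+1.349481+-0.269896=8.1384
k=4 src: inc=-0.269896, refl=-0.269896·-0.764706=0.2064; V=8.408304+-0.269896+0.206391=8.3448
k=5 load: inc=0.206391, refl=0.206391·-0.200000=-0.0413; V=8.138408+0.206391+-0.041278=8.3035
k=6 src: inc=-0.041278, refl=-0.041278·-0.764706=0.0316; V=8.344800+-0.041278+0.031566=8.3351
k=7 load: inc=0.031566, refl=0.031566·-0.200000=-0.0063; V=8.303521+0.031566+-0.006313=8.3288
k=8 src: inc=-0.006313, refl=-0.006313·-0.764706=0.0048; V=8.335087+-0.006313+0.004828=8.3336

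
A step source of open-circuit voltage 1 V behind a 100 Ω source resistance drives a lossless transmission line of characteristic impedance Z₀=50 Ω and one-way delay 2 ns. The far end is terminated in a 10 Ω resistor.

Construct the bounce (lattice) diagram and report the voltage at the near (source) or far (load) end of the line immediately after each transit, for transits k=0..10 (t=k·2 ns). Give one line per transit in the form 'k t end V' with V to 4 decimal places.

Γ_L=-0.666667, Γ_S=0.333333; launch V₁=1·50/150=0.333333
k=0 src: V=0.3333
k=1 load: inc=0.333333, refl=0.333333·-0.666667=-0.2222; V=0.000000+0.333333+-0.222222=0.1111
k=2 src: inc=-0.222222, refl=-0.222222·0.333333=-0.0741; V=0.333333+-0.222222+-0.074074=0.0370
k=3 load: inc=-0.074074, refl=-0.074074·-0.666667=0.0494; V=0.111111+-0.074074+0.049383=0.0864
k=4 src: inc=0.049383, refl=0.049383·0.333333=0.0165; V=0.037037+0.049383+0.016461=0.1029
k=5 load: inc=0.016461, refl=0.016461·-0.666667=-0.0110; V=0.086420+0.016461+-0.010974=0.0919
k=6 src: inc=-0.010974, refl=-0.010974·0.333333=-0.0037; V=0.102881+-0.010974+-0.003658=0.0882
k=7 load: inc=-0.003658, refl=-0.003658·-0.666667=0.0024; V=0.091907+-0.003658+0.002439=0.0907
k=8 src: inc=0.002439, refl=0.002439·0.333333=0.0008; V=0.088249+0.002439+0.000813=0.0915
k=9 load: inc=0.000813, refl=0.000813·-0.666667=-0.0005; V=0.090687+0.000813+-0.000542=0.0910
k=10 src: inc=-0.000542, refl=-0.000542·0.333333=-0.0002; V=0.091500+-0.000542+-0.000181=0.0908

0 0 source 0.3333
1 2 load 0.1111
2 4 source 0.0370
3 6 load 0.0864
4 8 source 0.1029
5 10 load 0.0919
6 12 source 0.0882
7 14 load 0.0907
8 16 source 0.0915
9 18 load 0.0910
10 20 source 0.0908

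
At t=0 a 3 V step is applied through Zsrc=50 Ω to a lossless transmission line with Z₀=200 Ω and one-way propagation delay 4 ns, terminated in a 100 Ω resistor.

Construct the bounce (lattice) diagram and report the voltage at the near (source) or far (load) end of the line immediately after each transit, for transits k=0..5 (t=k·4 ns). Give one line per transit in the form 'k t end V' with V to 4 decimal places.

0 0 source 2.4000
1 4 load 1.6000
2 8 source 2.0800
3 12 load 1.9200
4 16 source 2.0160
5 20 load 1.9840

Γ_L=-0.333333, Γ_S=-0.600000; launch V₁=3·200/250=2.400000
k=0 src: V=2.4000
k=1 load: inc=2.400000, refl=2.400000·-0.333333=-0.8000; V=0.000000+2.400000+-0.800000=1.6000
k=2 src: inc=-0.800000, refl=-0.800000·-0.600000=0.4800; V=2.400000+-0.800000+0.480000=2.0800
k=3 load: inc=0.480000, refl=0.480000·-0.333333=-0.1600; V=1.600000+0.480000+-0.160000=1.9200
k=4 src: inc=-0.160000, refl=-0.160000·-0.600000=0.0960; V=2.080000+-0.160000+0.096000=2.0160
k=5 load: inc=0.096000, refl=0.096000·-0.333333=-0.0320; V=1.920000+0.096000+-0.032000=1.9840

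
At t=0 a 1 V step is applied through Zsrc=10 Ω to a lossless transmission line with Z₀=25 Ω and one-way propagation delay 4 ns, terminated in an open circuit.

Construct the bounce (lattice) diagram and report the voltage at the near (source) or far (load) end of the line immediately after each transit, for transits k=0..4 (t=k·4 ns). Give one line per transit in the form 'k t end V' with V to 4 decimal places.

0 0 source 0.7143
1 4 load 1.4286
2 8 source 1.1224
3 12 load 0.8163
4 16 source 0.9475

Γ_L=1.000000, Γ_S=-0.428571; launch V₁=1·25/35=0.714286
k=0 src: V=0.7143
k=1 load: inc=0.714286, refl=0.714286·1.000000=0.7143; V=0.000000+0.714286+0.714286=1.4286
k=2 src: inc=0.714286, refl=0.714286·-0.428571=-0.3061; V=0.714286+0.714286+-0.306122=1.1224
k=3 load: inc=-0.306122, refl=-0.306122·1.000000=-0.3061; V=1.428571+-0.306122+-0.306122=0.8163
k=4 src: inc=-0.306122, refl=-0.306122·-0.428571=0.1312; V=1.122449+-0.306122+0.131195=0.9475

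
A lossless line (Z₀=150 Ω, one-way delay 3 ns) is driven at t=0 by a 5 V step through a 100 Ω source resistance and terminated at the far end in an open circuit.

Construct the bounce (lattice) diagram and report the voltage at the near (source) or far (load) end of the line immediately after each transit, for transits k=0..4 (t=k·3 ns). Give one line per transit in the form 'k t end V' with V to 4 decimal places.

0 0 source 3.0000
1 3 load 6.0000
2 6 source 5.4000
3 9 load 4.8000
4 12 source 4.9200

Γ_L=1.000000, Γ_S=-0.200000; launch V₁=5·150/250=3.000000
k=0 src: V=3.0000
k=1 load: inc=3.000000, refl=3.000000·1.000000=3.0000; V=0.000000+3.000000+3.000000=6.0000
k=2 src: inc=3.000000, refl=3.000000·-0.200000=-0.6000; V=3.000000+3.000000+-0.600000=5.4000
k=3 load: inc=-0.600000, refl=-0.600000·1.000000=-0.6000; V=6.000000+-0.600000+-0.600000=4.8000
k=4 src: inc=-0.600000, refl=-0.600000·-0.200000=0.1200; V=5.400000+-0.600000+0.120000=4.9200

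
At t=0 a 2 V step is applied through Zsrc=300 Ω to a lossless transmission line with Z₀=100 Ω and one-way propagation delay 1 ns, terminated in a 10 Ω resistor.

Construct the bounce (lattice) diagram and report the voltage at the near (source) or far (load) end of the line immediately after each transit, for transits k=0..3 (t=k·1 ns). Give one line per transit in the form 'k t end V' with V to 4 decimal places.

Γ_L=-0.818182, Γ_S=0.500000; launch V₁=2·100/400=0.500000
k=0 src: V=0.5000
k=1 load: inc=0.500000, refl=0.500000·-0.818182=-0.4091; V=0.000000+0.500000+-0.409091=0.0909
k=2 src: inc=-0.409091, refl=-0.409091·0.500000=-0.2045; V=0.500000+-0.409091+-0.204545=-0.1136
k=3 load: inc=-0.204545, refl=-0.204545·-0.818182=0.1674; V=0.090909+-0.204545+0.167355=0.0537

0 0 source 0.5000
1 1 load 0.0909
2 2 source -0.1136
3 3 load 0.0537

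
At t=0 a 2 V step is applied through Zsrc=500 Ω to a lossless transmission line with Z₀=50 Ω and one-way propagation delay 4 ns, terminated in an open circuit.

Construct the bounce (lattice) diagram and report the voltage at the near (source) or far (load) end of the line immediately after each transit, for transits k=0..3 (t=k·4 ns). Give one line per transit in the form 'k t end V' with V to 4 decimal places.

0 0 source 0.1818
1 4 load 0.3636
2 8 source 0.5124
3 12 load 0.6612

Γ_L=1.000000, Γ_S=0.818182; launch V₁=2·50/550=0.181818
k=0 src: V=0.1818
k=1 load: inc=0.181818, refl=0.181818·1.000000=0.1818; V=0.000000+0.181818+0.181818=0.3636
k=2 src: inc=0.181818, refl=0.181818·0.818182=0.1488; V=0.181818+0.181818+0.148760=0.5124
k=3 load: inc=0.148760, refl=0.148760·1.000000=0.1488; V=0.363636+0.148760+0.148760=0.6612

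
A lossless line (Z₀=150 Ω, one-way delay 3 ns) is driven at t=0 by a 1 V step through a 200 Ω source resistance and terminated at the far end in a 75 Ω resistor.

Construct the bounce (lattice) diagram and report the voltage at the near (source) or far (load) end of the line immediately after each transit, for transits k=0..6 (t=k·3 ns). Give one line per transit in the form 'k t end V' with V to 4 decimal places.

0 0 source 0.4286
1 3 load 0.2857
2 6 source 0.2653
3 9 load 0.2721
4 12 source 0.2731
5 15 load 0.2728
6 18 source 0.2727

Γ_L=-0.333333, Γ_S=0.142857; launch V₁=1·150/350=0.428571
k=0 src: V=0.4286
k=1 load: inc=0.428571, refl=0.428571·-0.333333=-0.1429; V=0.000000+0.428571+-0.142857=0.2857
k=2 src: inc=-0.142857, refl=-0.142857·0.142857=-0.0204; V=0.428571+-0.142857+-0.020408=0.2653
k=3 load: inc=-0.020408, refl=-0.020408·-0.333333=0.0068; V=0.285714+-0.020408+0.006803=0.2721
k=4 src: inc=0.006803, refl=0.006803·0.142857=0.0010; V=0.265306+0.006803+0.000972=0.2731
k=5 load: inc=0.000972, refl=0.000972·-0.333333=-0.0003; V=0.272109+0.000972+-0.000324=0.2728
k=6 src: inc=-0.000324, refl=-0.000324·0.142857=-0.0000; V=0.273081+-0.000324+-0.000046=0.2727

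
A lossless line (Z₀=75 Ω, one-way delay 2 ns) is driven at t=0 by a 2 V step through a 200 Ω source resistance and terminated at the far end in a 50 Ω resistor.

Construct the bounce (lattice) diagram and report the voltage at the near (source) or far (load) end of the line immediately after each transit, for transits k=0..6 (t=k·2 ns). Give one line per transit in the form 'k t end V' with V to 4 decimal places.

0 0 source 0.5455
1 2 load 0.4364
2 4 source 0.3868
3 6 load 0.3967
4 8 source 0.4012
5 10 load 0.4003
6 12 source 0.3999

Γ_L=-0.200000, Γ_S=0.454545; launch V₁=2·75/275=0.545455
k=0 src: V=0.5455
k=1 load: inc=0.545455, refl=0.545455·-0.200000=-0.1091; V=0.000000+0.545455+-0.109091=0.4364
k=2 src: inc=-0.109091, refl=-0.109091·0.454545=-0.0496; V=0.545455+-0.109091+-0.049587=0.3868
k=3 load: inc=-0.049587, refl=-0.049587·-0.200000=0.0099; V=0.436364+-0.049587+0.009917=0.3967
k=4 src: inc=0.009917, refl=0.009917·0.454545=0.0045; V=0.386777+0.009917+0.004508=0.4012
k=5 load: inc=0.004508, refl=0.004508·-0.200000=-0.0009; V=0.396694+0.004508+-0.000902=0.4003
k=6 src: inc=-0.000902, refl=-0.000902·0.454545=-0.0004; V=0.401202+-0.000902+-0.000410=0.3999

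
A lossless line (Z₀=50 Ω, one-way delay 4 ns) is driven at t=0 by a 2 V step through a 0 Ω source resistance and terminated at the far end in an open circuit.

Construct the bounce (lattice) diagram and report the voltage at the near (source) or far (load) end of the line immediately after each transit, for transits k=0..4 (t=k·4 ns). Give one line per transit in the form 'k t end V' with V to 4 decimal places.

Γ_L=1.000000, Γ_S=-1.000000; launch V₁=2·50/50=2.000000
k=0 src: V=2.0000
k=1 load: inc=2.000000, refl=2.000000·1.000000=2.0000; V=0.000000+2.000000+2.000000=4.0000
k=2 src: inc=2.000000, refl=2.000000·-1.000000=-2.0000; V=2.000000+2.000000+-2.000000=2.0000
k=3 load: inc=-2.000000, refl=-2.000000·1.000000=-2.0000; V=4.000000+-2.000000+-2.000000=0.0000
k=4 src: inc=-2.000000, refl=-2.000000·-1.000000=2.0000; V=2.000000+-2.000000+2.000000=2.0000

0 0 source 2.0000
1 4 load 4.0000
2 8 source 2.0000
3 12 load 0.0000
4 16 source 2.0000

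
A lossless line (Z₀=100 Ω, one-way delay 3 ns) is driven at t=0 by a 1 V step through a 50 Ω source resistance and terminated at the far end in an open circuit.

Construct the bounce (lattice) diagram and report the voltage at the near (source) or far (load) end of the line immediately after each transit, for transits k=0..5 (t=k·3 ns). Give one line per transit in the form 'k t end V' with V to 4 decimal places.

0 0 source 0.6667
1 3 load 1.3333
2 6 source 1.1111
3 9 load 0.8889
4 12 source 0.9630
5 15 load 1.0370

Γ_L=1.000000, Γ_S=-0.333333; launch V₁=1·100/150=0.666667
k=0 src: V=0.6667
k=1 load: inc=0.666667, refl=0.666667·1.000000=0.6667; V=0.000000+0.666667+0.666667=1.3333
k=2 src: inc=0.666667, refl=0.666667·-0.333333=-0.2222; V=0.666667+0.666667+-0.222222=1.1111
k=3 load: inc=-0.222222, refl=-0.222222·1.000000=-0.2222; V=1.333333+-0.222222+-0.222222=0.8889
k=4 src: inc=-0.222222, refl=-0.222222·-0.333333=0.0741; V=1.111111+-0.222222+0.074074=0.9630
k=5 load: inc=0.074074, refl=0.074074·1.000000=0.0741; V=0.888889+0.074074+0.074074=1.0370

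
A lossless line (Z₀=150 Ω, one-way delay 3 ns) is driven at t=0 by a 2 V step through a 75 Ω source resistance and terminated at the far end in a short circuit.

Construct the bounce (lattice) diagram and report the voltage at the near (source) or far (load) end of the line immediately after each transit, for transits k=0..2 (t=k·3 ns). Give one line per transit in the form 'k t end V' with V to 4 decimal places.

0 0 source 1.3333
1 3 load 0.0000
2 6 source 0.4444

Γ_L=-1.000000, Γ_S=-0.333333; launch V₁=2·150/225=1.333333
k=0 src: V=1.3333
k=1 load: inc=1.333333, refl=1.333333·-1.000000=-1.3333; V=0.000000+1.333333+-1.333333=0.0000
k=2 src: inc=-1.333333, refl=-1.333333·-0.333333=0.4444; V=1.333333+-1.333333+0.444444=0.4444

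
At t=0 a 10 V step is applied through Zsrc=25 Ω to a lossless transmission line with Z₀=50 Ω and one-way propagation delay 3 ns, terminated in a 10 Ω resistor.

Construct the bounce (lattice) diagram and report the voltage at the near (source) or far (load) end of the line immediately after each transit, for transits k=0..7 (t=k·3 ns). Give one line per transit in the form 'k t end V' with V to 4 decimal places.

Γ_L=-0.666667, Γ_S=-0.333333; launch V₁=10·50/75=6.666667
k=0 src: V=6.6667
k=1 load: inc=6.666667, refl=6.666667·-0.666667=-4.4444; V=0.000000+6.666667+-4.444444=2.2222
k=2 src: inc=-4.444444, refl=-4.444444·-0.333333=1.4815; V=6.666667+-4.444444+1.481481=3.7037
k=3 load: inc=1.481481, refl=1.481481·-0.666667=-0.9877; V=2.222222+1.481481+-0.987654=2.7160
k=4 src: inc=-0.987654, refl=-0.987654·-0.333333=0.3292; V=3.703704+-0.987654+0.329218=3.0453
k=5 load: inc=0.329218, refl=0.329218·-0.666667=-0.2195; V=2.716049+0.329218+-0.219479=2.8258
k=6 src: inc=-0.219479, refl=-0.219479·-0.333333=0.0732; V=3.045267+-0.219479+0.073160=2.8989
k=7 load: inc=0.073160, refl=0.073160·-0.666667=-0.0488; V=2.825789+0.073160+-0.048773=2.8502

0 0 source 6.6667
1 3 load 2.2222
2 6 source 3.7037
3 9 load 2.7160
4 12 source 3.0453
5 15 load 2.8258
6 18 source 2.8989
7 21 load 2.8502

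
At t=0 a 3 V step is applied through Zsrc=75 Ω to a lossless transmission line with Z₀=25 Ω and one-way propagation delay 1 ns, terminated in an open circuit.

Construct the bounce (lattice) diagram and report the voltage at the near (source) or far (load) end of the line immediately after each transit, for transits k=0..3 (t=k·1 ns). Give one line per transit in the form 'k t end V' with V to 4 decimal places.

Γ_L=1.000000, Γ_S=0.500000; launch V₁=3·25/100=0.750000
k=0 src: V=0.7500
k=1 load: inc=0.750000, refl=0.750000·1.000000=0.7500; V=0.000000+0.750000+0.750000=1.5000
k=2 src: inc=0.750000, refl=0.750000·0.500000=0.3750; V=0.750000+0.750000+0.375000=1.8750
k=3 load: inc=0.375000, refl=0.375000·1.000000=0.3750; V=1.500000+0.375000+0.375000=2.2500

0 0 source 0.7500
1 1 load 1.5000
2 2 source 1.8750
3 3 load 2.2500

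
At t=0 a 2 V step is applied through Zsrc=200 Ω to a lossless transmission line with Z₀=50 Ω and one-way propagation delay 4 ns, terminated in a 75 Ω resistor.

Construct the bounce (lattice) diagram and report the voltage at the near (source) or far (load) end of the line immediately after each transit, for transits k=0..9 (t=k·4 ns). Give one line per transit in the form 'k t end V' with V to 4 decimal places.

Γ_L=0.200000, Γ_S=0.600000; launch V₁=2·50/250=0.400000
k=0 src: V=0.4000
k=1 load: inc=0.400000, refl=0.400000·0.200000=0.0800; V=0.000000+0.400000+0.080000=0.4800
k=2 src: inc=0.080000, refl=0.080000·0.600000=0.0480; V=0.400000+0.080000+0.048000=0.5280
k=3 load: inc=0.048000, refl=0.048000·0.200000=0.0096; V=0.480000+0.048000+0.009600=0.5376
k=4 src: inc=0.009600, refl=0.009600·0.600000=0.0058; V=0.528000+0.009600+0.005760=0.5434
k=5 load: inc=0.005760, refl=0.005760·0.200000=0.0012; V=0.537600+0.005760+0.001152=0.5445
k=6 src: inc=0.001152, refl=0.001152·0.600000=0.0007; V=0.543360+0.001152+0.000691=0.5452
k=7 load: inc=0.000691, refl=0.000691·0.200000=0.0001; V=0.544512+0.000691+0.000138=0.5453
k=8 src: inc=0.000138, refl=0.000138·0.600000=0.0001; V=0.545203+0.000138+0.000083=0.5454
k=9 load: inc=0.000083, refl=0.000083·0.200000=0.0000; V=0.545341+0.000083+0.000017=0.5454

0 0 source 0.4000
1 4 load 0.4800
2 8 source 0.5280
3 12 load 0.5376
4 16 source 0.5434
5 20 load 0.5445
6 24 source 0.5452
7 28 load 0.5453
8 32 source 0.5454
9 36 load 0.5454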